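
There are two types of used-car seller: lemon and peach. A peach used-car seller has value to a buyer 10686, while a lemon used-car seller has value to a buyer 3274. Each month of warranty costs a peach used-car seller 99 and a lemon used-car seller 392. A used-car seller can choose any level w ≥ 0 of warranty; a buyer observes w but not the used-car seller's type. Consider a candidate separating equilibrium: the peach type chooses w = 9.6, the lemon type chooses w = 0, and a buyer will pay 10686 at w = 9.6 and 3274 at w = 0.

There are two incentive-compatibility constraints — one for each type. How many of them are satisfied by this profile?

Lemon type: stay at 0 → 3274; mimic → 10686 − 392 × 9.6 = 6922.8. IC fails (3274 < 6922.8).
Peach type: signal → 10686 − 99 × 9.6 = 9735.6; deviate to 0 → 3274. IC holds (9735.6 ≥ 3274).
1 of 2 constraints hold, so this profile is not an equilibrium.

1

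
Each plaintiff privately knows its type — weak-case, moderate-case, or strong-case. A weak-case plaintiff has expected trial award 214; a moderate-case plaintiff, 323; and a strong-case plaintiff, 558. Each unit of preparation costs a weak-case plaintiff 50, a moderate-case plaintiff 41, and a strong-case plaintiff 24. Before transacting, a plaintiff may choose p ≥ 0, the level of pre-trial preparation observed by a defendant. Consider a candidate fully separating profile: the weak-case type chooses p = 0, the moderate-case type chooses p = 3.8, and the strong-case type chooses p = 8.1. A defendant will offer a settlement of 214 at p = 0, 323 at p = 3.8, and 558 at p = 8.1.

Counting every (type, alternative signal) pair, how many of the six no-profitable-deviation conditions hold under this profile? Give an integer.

4

Strong-case (own payoff 558 − 24×8.1 = 363.6): to p=0 gives 214 → no gain ✓; to p=3.8 gives 323 − 24×3.8 = 231.8 → no gain ✓.
Weak-case (own payoff 214): to p=3.8 gives 323 − 50×3.8 = 133 → no gain ✓; to p=8.1 gives 558 − 50×8.1 = 153 → no gain ✓.
Moderate-case (own payoff 323 − 41×3.8 = 167.2): to p=0 gives 214 → profitable ✗; to p=8.1 gives 558 − 41×8.1 = 225.9 → profitable ✗.
4 of the 6 constraints hold; not an equilibrium.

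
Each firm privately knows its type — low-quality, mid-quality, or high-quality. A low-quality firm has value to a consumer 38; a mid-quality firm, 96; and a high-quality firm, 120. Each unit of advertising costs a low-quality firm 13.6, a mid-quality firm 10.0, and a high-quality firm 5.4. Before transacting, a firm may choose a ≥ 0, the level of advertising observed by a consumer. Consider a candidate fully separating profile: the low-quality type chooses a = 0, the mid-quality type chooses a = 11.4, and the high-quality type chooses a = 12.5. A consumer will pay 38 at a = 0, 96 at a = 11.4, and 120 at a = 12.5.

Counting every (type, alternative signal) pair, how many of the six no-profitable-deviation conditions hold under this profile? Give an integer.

4

High-quality (own payoff 120 − 5.4×12.5 = 52.5): to a=0 gives 38 → no gain ✓; to a=11.4 gives 96 − 5.4×11.4 = 34.44 → no gain ✓.
Low-quality (own payoff 38): to a=11.4 gives 96 − 13.6×11.4 = -59.04 → no gain ✓; to a=12.5 gives 120 − 13.6×12.5 = -50 → no gain ✓.
Mid-quality (own payoff 96 − 10.0×11.4 = -18): to a=0 gives 38 → profitable ✗; to a=12.5 gives 120 − 10.0×12.5 = -5 → profitable ✗.
4 of the 6 constraints hold; not an equilibrium.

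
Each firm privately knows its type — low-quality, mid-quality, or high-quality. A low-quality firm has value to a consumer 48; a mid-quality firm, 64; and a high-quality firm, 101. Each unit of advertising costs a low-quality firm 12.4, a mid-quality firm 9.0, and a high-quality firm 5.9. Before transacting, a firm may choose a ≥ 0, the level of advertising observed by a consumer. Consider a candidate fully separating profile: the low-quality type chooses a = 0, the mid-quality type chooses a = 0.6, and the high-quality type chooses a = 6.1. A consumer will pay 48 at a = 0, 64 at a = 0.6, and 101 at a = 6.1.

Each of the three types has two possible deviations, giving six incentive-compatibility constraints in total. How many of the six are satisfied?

5

High-quality (own payoff 101 − 5.9×6.1 = 65.01): to a=0 gives 48 → no gain ✓; to a=0.6 gives 64 − 5.9×0.6 = 60.46 → no gain ✓.
Low-quality (own payoff 48): to a=0.6 gives 64 − 12.4×0.6 = 56.56 → profitable ✗; to a=6.1 gives 101 − 12.4×6.1 = 25.36 → no gain ✓.
Mid-quality (own payoff 64 − 9.0×0.6 = 58.6): to a=0 gives 48 → no gain ✓; to a=6.1 gives 101 − 9.0×6.1 = 46.1 → no gain ✓.
5 of the 6 constraints hold; not an equilibrium.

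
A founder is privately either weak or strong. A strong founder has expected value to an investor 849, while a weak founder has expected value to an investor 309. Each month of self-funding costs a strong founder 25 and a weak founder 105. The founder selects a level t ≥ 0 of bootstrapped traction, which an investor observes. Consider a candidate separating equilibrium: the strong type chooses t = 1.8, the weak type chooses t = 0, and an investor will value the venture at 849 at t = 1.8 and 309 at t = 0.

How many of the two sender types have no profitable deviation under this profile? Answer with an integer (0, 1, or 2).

1

Weak type: stay at 0 → 309; mimic → 849 − 105 × 1.8 = 660. IC fails (309 < 660).
Strong type: signal → 849 − 25 × 1.8 = 804; deviate to 0 → 309. IC holds (804 ≥ 309).
1 of 2 constraints hold, so this profile is not an equilibrium.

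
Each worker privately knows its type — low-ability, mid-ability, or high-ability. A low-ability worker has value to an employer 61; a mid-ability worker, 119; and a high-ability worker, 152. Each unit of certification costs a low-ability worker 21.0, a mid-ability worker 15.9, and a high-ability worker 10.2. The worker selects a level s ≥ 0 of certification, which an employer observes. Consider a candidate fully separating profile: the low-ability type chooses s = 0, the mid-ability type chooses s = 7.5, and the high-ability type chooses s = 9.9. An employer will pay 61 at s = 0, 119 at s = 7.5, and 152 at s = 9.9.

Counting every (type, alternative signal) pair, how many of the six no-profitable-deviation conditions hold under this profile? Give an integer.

4

Low-ability (own payoff 61): to s=7.5 gives 119 − 21.0×7.5 = -38.5 → no gain ✓; to s=9.9 gives 152 − 21.0×9.9 = -55.9 → no gain ✓.
High-ability (own payoff 152 − 10.2×9.9 = 51.02): to s=0 gives 61 → profitable ✗; to s=7.5 gives 119 − 10.2×7.5 = 42.5 → no gain ✓.
Mid-ability (own payoff 119 − 15.9×7.5 = -0.25): to s=0 gives 61 → profitable ✗; to s=9.9 gives 152 − 15.9×9.9 = -5.41 → no gain ✓.
4 of the 6 constraints hold; not an equilibrium.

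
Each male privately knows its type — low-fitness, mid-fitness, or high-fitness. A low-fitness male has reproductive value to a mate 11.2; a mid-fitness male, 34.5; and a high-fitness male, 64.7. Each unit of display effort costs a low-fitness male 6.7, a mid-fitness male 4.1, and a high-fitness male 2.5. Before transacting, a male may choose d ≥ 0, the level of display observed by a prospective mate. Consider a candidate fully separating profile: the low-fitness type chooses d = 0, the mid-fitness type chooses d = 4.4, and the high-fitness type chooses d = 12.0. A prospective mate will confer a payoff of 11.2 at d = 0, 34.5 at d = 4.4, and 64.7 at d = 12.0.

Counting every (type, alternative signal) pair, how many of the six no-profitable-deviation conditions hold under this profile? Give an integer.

High-fitness (own payoff 64.7 − 2.5×12.0 = 34.7): to d=0 gives 11.2 → no gain ✓; to d=4.4 gives 34.5 − 2.5×4.4 = 23.5 → no gain ✓.
Mid-fitness (own payoff 34.5 − 4.1×4.4 = 16.46): to d=0 gives 11.2 → no gain ✓; to d=12.0 gives 64.7 − 4.1×12.0 = 15.5 → no gain ✓.
Low-fitness (own payoff 11.2): to d=4.4 gives 34.5 − 6.7×4.4 = 5.02 → no gain ✓; to d=12.0 gives 64.7 − 6.7×12.0 = -15.7 → no gain ✓.
6 of the 6 constraints hold; this profile is a separating equilibrium.

6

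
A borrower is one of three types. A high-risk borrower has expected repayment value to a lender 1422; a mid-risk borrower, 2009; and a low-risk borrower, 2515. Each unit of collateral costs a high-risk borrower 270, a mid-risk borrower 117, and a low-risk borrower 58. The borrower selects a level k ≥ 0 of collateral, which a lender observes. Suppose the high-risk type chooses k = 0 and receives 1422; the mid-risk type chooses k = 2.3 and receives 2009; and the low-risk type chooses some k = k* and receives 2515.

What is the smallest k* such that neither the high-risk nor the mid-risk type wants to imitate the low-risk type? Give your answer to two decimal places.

6.62

High-risk type (on-path payoff 1422) won't mimic when 1422 ≥ 2515 − 270·k*, i.e. k* ≥ 4.05.
Mid-risk type (on-path payoff 2009 − 117×2.3 = 1739.9) won't mimic when 1739.9 ≥ 2515 − 117·k*, i.e. k* ≥ 6.62.
Both must hold, so k* = max(4.05, 6.62) = 6.62. The mid-risk type's constraint binds.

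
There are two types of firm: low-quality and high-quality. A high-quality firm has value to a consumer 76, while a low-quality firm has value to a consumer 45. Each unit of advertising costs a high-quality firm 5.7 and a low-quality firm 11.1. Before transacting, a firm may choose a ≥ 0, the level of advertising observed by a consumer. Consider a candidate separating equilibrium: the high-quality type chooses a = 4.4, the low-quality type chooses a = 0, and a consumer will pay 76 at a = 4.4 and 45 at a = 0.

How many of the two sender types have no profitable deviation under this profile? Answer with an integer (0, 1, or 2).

High-quality type: signal → 76 − 5.7 × 4.4 = 50.92; deviate to 0 → 45. IC holds (50.92 ≥ 45).
Low-quality type: stay at 0 → 45; mimic → 76 − 11.1 × 4.4 = 27.16. IC holds (45 ≥ 27.16).
2 of 2 constraints hold, so this is a separating equilibrium.

2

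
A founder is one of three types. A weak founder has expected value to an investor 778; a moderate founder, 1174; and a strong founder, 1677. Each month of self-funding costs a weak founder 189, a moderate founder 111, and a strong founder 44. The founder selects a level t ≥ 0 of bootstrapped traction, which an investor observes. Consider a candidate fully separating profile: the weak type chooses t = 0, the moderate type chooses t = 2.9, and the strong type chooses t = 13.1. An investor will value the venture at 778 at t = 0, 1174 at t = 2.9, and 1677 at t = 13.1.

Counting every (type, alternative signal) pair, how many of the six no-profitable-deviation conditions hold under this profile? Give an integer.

Moderate (own payoff 1174 − 111×2.9 = 852.1): to t=0 gives 778 → no gain ✓; to t=13.1 gives 1677 − 111×13.1 = 222.9 → no gain ✓.
Strong (own payoff 1677 − 44×13.1 = 1100.6): to t=0 gives 778 → no gain ✓; to t=2.9 gives 1174 − 44×2.9 = 1046.4 → no gain ✓.
Weak (own payoff 778): to t=2.9 gives 1174 − 189×2.9 = 625.9 → no gain ✓; to t=13.1 gives 1677 − 189×13.1 = -798.9 → no gain ✓.
6 of the 6 constraints hold; this profile is a separating equilibrium.

6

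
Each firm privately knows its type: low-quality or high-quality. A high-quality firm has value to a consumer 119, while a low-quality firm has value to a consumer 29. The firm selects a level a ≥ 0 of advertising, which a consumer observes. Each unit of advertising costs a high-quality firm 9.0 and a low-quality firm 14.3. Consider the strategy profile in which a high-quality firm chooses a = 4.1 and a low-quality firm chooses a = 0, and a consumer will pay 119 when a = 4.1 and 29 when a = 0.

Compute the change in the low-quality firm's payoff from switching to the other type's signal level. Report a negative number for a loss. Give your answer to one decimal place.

31.4

Playing a = 0 the low-quality firm receives 29.
Deviating to a = 4.1 brings payment 119 at cost 14.3 × 4.1 = 58.63, netting 60.37.
Gain from deviating: 60.37 − 29 = 31.37, i.e. 31.4 to one decimal place.
The gain is positive, so the low-quality type's incentive-compatibility constraint is violated — this profile is not a separating equilibrium.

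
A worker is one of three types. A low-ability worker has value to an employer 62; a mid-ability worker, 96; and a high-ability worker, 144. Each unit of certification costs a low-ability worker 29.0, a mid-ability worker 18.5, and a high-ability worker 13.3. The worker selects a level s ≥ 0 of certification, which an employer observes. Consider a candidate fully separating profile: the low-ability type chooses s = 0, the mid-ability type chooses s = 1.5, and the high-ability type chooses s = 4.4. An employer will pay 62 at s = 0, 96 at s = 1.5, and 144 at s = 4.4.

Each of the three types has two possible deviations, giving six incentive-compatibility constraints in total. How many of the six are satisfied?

High-ability (own payoff 144 − 13.3×4.4 = 85.48): to s=0 gives 62 → no gain ✓; to s=1.5 gives 96 − 13.3×1.5 = 76.05 → no gain ✓.
Mid-ability (own payoff 96 − 18.5×1.5 = 68.25): to s=0 gives 62 → no gain ✓; to s=4.4 gives 144 − 18.5×4.4 = 62.6 → no gain ✓.
Low-ability (own payoff 62): to s=1.5 gives 96 − 29.0×1.5 = 52.5 → no gain ✓; to s=4.4 gives 144 − 29.0×4.4 = 16.4 → no gain ✓.
6 of the 6 constraints hold; this profile is a separating equilibrium.

6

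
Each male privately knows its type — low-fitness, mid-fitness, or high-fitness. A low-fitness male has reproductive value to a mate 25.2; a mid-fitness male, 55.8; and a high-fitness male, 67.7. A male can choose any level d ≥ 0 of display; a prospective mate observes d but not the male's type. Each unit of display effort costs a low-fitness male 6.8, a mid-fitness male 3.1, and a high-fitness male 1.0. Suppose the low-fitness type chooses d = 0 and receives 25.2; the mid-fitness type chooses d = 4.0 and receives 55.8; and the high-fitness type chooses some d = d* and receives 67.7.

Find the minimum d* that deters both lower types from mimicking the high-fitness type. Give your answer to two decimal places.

7.84

Low-fitness type (on-path payoff 25.2) won't mimic when 25.2 ≥ 67.7 − 6.8·d*, i.e. d* ≥ 6.25.
Mid-fitness type (on-path payoff 55.8 − 3.1×4.0 = 43.4) won't mimic when 43.4 ≥ 67.7 − 3.1·d*, i.e. d* ≥ 7.84.
Both must hold, so d* = max(6.25, 7.84) = 7.84. The mid-fitness type's constraint binds.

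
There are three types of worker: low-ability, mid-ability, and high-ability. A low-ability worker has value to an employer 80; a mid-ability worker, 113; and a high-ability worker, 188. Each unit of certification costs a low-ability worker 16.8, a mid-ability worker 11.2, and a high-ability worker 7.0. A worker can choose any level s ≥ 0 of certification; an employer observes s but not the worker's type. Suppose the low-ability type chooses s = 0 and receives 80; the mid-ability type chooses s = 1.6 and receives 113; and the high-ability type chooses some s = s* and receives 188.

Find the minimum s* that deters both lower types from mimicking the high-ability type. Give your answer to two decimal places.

Mid-ability type (on-path payoff 113 − 11.2×1.6 = 95.08) won't mimic when 95.08 ≥ 188 − 11.2·s*, i.e. s* ≥ 8.30.
Low-ability type (on-path payoff 80) won't mimic when 80 ≥ 188 − 16.8·s*, i.e. s* ≥ 6.43.
Both must hold, so s* = max(6.43, 8.30) = 8.30. The mid-ability type's constraint binds.

8.30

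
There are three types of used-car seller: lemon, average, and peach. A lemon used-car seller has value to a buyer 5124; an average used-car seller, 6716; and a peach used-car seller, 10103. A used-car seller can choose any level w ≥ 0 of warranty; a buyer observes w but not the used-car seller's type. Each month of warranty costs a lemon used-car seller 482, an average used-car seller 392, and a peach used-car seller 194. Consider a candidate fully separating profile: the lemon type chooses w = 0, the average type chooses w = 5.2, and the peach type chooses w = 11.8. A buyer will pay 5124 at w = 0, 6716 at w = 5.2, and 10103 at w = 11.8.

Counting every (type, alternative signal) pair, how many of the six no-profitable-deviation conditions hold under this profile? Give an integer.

Lemon (own payoff 5124): to w=5.2 gives 6716 − 482×5.2 = 4209.6 → no gain ✓; to w=11.8 gives 10103 − 482×11.8 = 4415.4 → no gain ✓.
Peach (own payoff 10103 − 194×11.8 = 7813.8): to w=0 gives 5124 → no gain ✓; to w=5.2 gives 6716 − 194×5.2 = 5707.2 → no gain ✓.
Average (own payoff 6716 − 392×5.2 = 4677.6): to w=0 gives 5124 → profitable ✗; to w=11.8 gives 10103 − 392×11.8 = 5477.4 → profitable ✗.
4 of the 6 constraints hold; not an equilibrium.

4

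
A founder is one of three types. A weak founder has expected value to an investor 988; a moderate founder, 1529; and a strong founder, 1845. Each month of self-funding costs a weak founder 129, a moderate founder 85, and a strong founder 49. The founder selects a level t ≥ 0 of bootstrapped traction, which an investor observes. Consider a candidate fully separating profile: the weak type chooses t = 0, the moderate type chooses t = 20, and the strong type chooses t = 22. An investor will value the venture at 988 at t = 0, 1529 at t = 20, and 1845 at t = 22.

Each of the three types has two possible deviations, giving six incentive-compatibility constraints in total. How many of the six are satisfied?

Strong (own payoff 1845 − 49×22 = 767): to t=0 gives 988 → profitable ✗; to t=20 gives 1529 − 49×20 = 549 → no gain ✓.
Weak (own payoff 988): to t=20 gives 1529 − 129×20 = -1051 → no gain ✓; to t=22 gives 1845 − 129×22 = -993 → no gain ✓.
Moderate (own payoff 1529 − 85×20 = -171): to t=0 gives 988 → profitable ✗; to t=22 gives 1845 − 85×22 = -25 → profitable ✗.
3 of the 6 constraints hold; not an equilibrium.

3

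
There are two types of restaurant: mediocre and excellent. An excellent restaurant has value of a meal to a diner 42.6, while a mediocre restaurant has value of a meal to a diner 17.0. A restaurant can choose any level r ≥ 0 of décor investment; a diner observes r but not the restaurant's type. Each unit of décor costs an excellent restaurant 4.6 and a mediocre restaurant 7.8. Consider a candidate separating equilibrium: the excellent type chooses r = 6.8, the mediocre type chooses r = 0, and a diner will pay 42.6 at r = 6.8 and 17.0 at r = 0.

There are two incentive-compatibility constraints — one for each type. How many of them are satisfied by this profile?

Mediocre type: stay at 0 → 17.0; mimic → 42.6 − 7.8 × 6.8 = -10.44. IC holds (17.0 ≥ -10.44).
Excellent type: signal → 42.6 − 4.6 × 6.8 = 11.32; deviate to 0 → 17.0. IC fails (11.32 < 17.0).
1 of 2 constraints hold, so this profile is not an equilibrium.

1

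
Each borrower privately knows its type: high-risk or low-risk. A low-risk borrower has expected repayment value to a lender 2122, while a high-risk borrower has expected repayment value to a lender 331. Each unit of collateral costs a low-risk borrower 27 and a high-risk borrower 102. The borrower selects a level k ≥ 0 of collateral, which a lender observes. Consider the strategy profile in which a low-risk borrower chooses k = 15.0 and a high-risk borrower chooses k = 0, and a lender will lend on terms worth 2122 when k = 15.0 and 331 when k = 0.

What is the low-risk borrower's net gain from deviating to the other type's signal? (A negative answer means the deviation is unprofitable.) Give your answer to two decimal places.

-1386.00

Playing k = 15.0 the low-risk borrower receives 2122 − 27 × 15.0 = 1717.
Deviating to k = 0 yields 331 instead.
Gain from deviating: 331 − 1717 = -1386.00.
The gain is negative, so the low-risk type's incentive-compatibility constraint is satisfied.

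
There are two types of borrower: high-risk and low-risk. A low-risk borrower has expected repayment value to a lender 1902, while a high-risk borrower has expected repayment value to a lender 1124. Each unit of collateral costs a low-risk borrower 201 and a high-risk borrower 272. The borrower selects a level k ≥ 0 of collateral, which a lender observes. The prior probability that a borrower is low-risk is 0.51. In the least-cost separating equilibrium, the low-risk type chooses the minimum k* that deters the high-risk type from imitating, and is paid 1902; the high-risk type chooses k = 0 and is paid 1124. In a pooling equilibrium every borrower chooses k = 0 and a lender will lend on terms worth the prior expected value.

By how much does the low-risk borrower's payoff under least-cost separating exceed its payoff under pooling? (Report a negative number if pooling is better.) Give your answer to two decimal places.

Least-cost separating signal: k* solves 1124 = 1902 − 272·k*, so k* = (1902 − 1124)/272 ≈ 2.8603.
Low-risk type's separating payoff: 1902 − 201 × k* = 1902 − 201 × (1902 − 1124)/272 = 1902 − 156378/272 ≈ 1327.0809.
Pooling payoff: 0.51 × 1902 + 0.49 × 1124 = 1520.78.
Difference: 1327.0809 − 1520.78 = -193.6991, i.e. -193.70 to two decimal places.
The low-risk type would prefer the pooling outcome.

-193.70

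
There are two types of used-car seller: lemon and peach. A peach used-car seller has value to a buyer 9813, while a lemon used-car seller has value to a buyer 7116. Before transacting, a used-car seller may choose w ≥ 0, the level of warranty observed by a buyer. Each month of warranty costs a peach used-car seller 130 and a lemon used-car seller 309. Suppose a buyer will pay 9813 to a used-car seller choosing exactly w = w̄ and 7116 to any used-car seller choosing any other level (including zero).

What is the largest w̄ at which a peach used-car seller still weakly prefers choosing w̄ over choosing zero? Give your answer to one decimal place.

Choosing w̄ yields the peach type 9813 − 130·w̄; choosing zero yields 7116.
The peach type is indifferent at 9813 − 130·w̄ = 7116, i.e. w̄ = (9813 − 7116) / 130 ≈ 20.7.
For any w̄ above 20.7 the peach type would rather pool at zero, so separation collapses.

20.7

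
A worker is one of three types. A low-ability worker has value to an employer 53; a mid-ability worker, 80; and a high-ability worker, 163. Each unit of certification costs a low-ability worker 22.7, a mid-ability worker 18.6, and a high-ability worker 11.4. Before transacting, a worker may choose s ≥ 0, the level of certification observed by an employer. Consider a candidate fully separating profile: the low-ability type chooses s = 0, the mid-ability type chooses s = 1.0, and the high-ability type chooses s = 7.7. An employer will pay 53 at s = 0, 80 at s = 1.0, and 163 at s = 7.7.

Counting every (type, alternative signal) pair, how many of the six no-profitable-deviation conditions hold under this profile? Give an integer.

Mid-ability (own payoff 80 − 18.6×1.0 = 61.4): to s=0 gives 53 → no gain ✓; to s=7.7 gives 163 − 18.6×7.7 = 19.78 → no gain ✓.
High-ability (own payoff 163 − 11.4×7.7 = 75.22): to s=0 gives 53 → no gain ✓; to s=1.0 gives 80 − 11.4×1.0 = 68.6 → no gain ✓.
Low-ability (own payoff 53): to s=1.0 gives 80 − 22.7×1.0 = 57.3 → profitable ✗; to s=7.7 gives 163 − 22.7×7.7 = -11.79 → no gain ✓.
5 of the 6 constraints hold; not an equilibrium.

5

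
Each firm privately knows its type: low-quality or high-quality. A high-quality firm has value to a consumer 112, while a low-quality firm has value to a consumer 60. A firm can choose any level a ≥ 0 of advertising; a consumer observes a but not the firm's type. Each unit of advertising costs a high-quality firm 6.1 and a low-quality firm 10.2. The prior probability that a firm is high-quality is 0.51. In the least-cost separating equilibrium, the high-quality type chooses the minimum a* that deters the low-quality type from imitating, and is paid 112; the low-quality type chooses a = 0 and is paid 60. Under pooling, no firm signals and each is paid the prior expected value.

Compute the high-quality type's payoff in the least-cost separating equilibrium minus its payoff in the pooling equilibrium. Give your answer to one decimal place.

-5.6

Least-cost separating signal: a* solves 60 = 112 − 10.2·a*, so a* = (112 − 60)/10.2 ≈ 5.0980.
High-quality type's separating payoff: 112 − 6.1 × a* = 112 − 6.1 × (112 − 60)/10.2 = 112 − 317.2/10.2 ≈ 80.902.
Pooling payoff: 0.51 × 112 + 0.49 × 60 = 86.52.
Difference: 80.902 − 86.52 = -5.618, i.e. -5.6 to one decimal place.
The high-quality type would prefer the pooling outcome.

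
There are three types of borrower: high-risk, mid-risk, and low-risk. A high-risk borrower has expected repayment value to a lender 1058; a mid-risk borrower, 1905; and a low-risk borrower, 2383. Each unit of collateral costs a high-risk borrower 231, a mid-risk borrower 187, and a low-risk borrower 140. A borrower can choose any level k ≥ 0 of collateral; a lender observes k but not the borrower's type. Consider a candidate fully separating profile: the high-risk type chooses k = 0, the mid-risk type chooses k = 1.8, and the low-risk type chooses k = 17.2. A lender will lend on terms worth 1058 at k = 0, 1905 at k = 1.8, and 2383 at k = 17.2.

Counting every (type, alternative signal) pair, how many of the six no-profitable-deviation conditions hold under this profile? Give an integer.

Mid-risk (own payoff 1905 − 187×1.8 = 1568.4): to k=0 gives 1058 → no gain ✓; to k=17.2 gives 2383 − 187×17.2 = -833.4 → no gain ✓.
High-risk (own payoff 1058): to k=1.8 gives 1905 − 231×1.8 = 1489.2 → profitable ✗; to k=17.2 gives 2383 − 231×17.2 = -1590.2 → no gain ✓.
Low-risk (own payoff 2383 − 140×17.2 = -25): to k=0 gives 1058 → profitable ✗; to k=1.8 gives 1905 − 140×1.8 = 1653 → profitable ✗.
3 of the 6 constraints hold; not an equilibrium.

3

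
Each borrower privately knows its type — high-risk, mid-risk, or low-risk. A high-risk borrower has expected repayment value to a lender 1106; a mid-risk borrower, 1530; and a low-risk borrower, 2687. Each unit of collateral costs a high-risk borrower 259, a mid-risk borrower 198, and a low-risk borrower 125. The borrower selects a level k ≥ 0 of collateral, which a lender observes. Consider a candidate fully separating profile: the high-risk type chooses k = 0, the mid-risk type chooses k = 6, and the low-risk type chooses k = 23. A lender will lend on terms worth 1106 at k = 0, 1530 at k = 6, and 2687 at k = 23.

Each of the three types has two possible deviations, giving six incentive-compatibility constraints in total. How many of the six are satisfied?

Mid-risk (own payoff 1530 − 198×6 = 342): to k=0 gives 1106 → profitable ✗; to k=23 gives 2687 − 198×23 = -1867 → no gain ✓.
High-risk (own payoff 1106): to k=6 gives 1530 − 259×6 = -24 → no gain ✓; to k=23 gives 2687 − 259×23 = -3270 → no gain ✓.
Low-risk (own payoff 2687 − 125×23 = -188): to k=0 gives 1106 → profitable ✗; to k=6 gives 1530 − 125×6 = 780 → profitable ✗.
3 of the 6 constraints hold; not an equilibrium.

3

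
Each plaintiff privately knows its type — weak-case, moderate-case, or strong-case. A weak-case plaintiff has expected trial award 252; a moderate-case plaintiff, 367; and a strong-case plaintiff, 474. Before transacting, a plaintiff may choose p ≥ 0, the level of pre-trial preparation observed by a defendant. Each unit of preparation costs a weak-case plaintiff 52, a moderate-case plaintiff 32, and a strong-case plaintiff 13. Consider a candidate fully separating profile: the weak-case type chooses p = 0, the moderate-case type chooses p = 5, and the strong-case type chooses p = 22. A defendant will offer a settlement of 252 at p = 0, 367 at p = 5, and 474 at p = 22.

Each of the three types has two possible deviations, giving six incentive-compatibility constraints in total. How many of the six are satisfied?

3

Weak-case (own payoff 252): to p=5 gives 367 − 52×5 = 107 → no gain ✓; to p=22 gives 474 − 52×22 = -670 → no gain ✓.
Moderate-case (own payoff 367 − 32×5 = 207): to p=0 gives 252 → profitable ✗; to p=22 gives 474 − 32×22 = -230 → no gain ✓.
Strong-case (own payoff 474 − 13×22 = 188): to p=0 gives 252 → profitable ✗; to p=5 gives 367 − 13×5 = 302 → profitable ✗.
3 of the 6 constraints hold; not an equilibrium.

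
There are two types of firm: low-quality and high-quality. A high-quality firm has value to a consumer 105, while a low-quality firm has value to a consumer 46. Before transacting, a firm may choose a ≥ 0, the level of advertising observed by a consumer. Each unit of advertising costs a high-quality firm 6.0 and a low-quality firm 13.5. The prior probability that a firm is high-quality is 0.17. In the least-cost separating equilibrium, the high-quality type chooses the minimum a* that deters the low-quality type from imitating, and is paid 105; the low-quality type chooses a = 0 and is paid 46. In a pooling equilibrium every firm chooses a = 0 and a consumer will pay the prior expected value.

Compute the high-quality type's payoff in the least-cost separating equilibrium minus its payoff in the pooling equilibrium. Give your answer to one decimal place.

Least-cost separating signal: a* solves 46 = 105 − 13.5·a*, so a* = (105 − 46)/13.5 ≈ 4.3704.
High-quality type's separating payoff: 105 − 6.0 × a* = 105 − 6.0 × (105 − 46)/13.5 = 105 − 354/13.5 ≈ 78.778.
Pooling payoff: 0.17 × 105 + 0.83 × 46 = 56.03.
Difference: 78.778 − 56.03 = 22.748, i.e. 22.7 to one decimal place.
The high-quality type prefers to separate.

22.7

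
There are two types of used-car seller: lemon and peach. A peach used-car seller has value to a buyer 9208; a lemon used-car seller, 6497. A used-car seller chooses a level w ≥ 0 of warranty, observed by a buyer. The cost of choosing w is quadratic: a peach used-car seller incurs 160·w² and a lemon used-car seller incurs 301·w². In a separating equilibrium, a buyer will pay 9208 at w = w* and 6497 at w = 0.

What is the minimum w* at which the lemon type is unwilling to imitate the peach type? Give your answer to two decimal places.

The lemon type at w = 0 receives 6497; imitating at w* yields 9208 − 301·w*².
Indifference: 6497 = 9208 − 301·w*², so w*² = (9208 − 6497) / 301 ≈ 9.0066.
w* = √9.0066 ≈ 3.00.

3.00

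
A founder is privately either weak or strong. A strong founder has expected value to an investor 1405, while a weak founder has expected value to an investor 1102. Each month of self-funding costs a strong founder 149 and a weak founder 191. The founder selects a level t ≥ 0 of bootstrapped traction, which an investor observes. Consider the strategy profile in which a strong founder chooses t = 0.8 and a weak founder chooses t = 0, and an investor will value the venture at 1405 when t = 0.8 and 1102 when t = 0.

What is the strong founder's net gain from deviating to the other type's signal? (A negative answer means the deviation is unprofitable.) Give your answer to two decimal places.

Playing t = 0.8 the strong founder receives 1405 − 149 × 0.8 = 1285.8.
Deviating to t = 0 yields 1102 instead.
Gain from deviating: 1102 − 1285.8 = -183.80.
The gain is negative, so the strong type's incentive-compatibility constraint is satisfied.

-183.80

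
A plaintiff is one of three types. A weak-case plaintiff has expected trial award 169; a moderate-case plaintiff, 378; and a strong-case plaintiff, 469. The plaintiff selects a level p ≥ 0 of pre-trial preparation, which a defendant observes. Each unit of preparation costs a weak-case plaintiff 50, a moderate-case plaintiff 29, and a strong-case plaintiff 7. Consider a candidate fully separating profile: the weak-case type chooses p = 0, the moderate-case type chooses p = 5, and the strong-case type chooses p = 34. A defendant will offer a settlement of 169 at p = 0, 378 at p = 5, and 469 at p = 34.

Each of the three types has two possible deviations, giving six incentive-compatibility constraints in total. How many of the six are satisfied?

5

Weak-case (own payoff 169): to p=5 gives 378 − 50×5 = 128 → no gain ✓; to p=34 gives 469 − 50×34 = -1231 → no gain ✓.
Strong-case (own payoff 469 − 7×34 = 231): to p=0 gives 169 → no gain ✓; to p=5 gives 378 − 7×5 = 343 → profitable ✗.
Moderate-case (own payoff 378 − 29×5 = 233): to p=0 gives 169 → no gain ✓; to p=34 gives 469 − 29×34 = -517 → no gain ✓.
5 of the 6 constraints hold; not an equilibrium.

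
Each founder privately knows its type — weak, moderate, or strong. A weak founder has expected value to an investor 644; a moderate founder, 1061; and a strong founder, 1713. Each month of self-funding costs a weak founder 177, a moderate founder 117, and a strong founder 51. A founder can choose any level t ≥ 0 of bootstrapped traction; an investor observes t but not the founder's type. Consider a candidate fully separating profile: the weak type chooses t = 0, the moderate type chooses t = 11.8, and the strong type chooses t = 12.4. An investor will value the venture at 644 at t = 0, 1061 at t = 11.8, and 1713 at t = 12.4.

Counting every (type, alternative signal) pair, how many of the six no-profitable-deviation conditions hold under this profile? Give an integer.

4

Strong (own payoff 1713 − 51×12.4 = 1080.6): to t=0 gives 644 → no gain ✓; to t=11.8 gives 1061 − 51×11.8 = 459.2 → no gain ✓.
Weak (own payoff 644): to t=11.8 gives 1061 − 177×11.8 = -1027.6 → no gain ✓; to t=12.4 gives 1713 − 177×12.4 = -481.8 → no gain ✓.
Moderate (own payoff 1061 − 117×11.8 = -319.6): to t=0 gives 644 → profitable ✗; to t=12.4 gives 1713 − 117×12.4 = 262.2 → profitable ✗.
4 of the 6 constraints hold; not an equilibrium.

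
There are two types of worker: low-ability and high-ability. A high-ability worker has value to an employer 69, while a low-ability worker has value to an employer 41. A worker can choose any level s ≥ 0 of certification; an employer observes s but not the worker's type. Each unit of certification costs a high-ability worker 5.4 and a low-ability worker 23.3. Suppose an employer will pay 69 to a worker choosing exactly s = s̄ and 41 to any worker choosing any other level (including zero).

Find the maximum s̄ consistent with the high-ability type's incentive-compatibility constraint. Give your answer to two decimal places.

Choosing s̄ yields the high-ability type 69 − 5.4·s̄; choosing zero yields 41.
The high-ability type is indifferent at 69 − 5.4·s̄ = 41, i.e. s̄ = (69 − 41) / 5.4 ≈ 5.19.
For any s̄ above 5.19 the high-ability type would rather pool at zero, so separation collapses.

5.19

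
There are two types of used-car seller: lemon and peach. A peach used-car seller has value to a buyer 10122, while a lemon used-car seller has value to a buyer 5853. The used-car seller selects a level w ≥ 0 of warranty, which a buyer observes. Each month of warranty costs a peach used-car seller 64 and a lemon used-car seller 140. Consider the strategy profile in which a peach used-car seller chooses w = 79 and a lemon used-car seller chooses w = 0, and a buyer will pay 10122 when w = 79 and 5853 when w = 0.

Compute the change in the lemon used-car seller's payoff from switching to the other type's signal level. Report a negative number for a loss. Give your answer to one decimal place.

Playing w = 0 the lemon used-car seller receives 5853.
Deviating to w = 79 brings payment 10122 at cost 140 × 79 = 11060, netting -938.
Gain from deviating: -938 − 5853 = -6791.0.
The gain is negative, so the lemon type's incentive-compatibility constraint is satisfied.

-6791.0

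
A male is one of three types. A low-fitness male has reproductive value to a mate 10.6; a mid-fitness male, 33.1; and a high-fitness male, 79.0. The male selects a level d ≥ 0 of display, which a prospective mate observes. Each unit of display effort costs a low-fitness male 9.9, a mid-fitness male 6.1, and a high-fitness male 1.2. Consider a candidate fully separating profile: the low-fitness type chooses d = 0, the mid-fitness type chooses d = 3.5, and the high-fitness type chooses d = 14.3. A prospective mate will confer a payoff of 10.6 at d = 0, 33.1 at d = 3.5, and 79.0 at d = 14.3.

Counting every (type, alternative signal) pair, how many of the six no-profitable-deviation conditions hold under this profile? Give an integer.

Mid-fitness (own payoff 33.1 − 6.1×3.5 = 11.75): to d=0 gives 10.6 → no gain ✓; to d=14.3 gives 79.0 − 6.1×14.3 = -8.23 → no gain ✓.
Low-fitness (own payoff 10.6): to d=3.5 gives 33.1 − 9.9×3.5 = -1.55 → no gain ✓; to d=14.3 gives 79.0 − 9.9×14.3 = -62.57 → no gain ✓.
High-fitness (own payoff 79.0 − 1.2×14.3 = 61.84): to d=0 gives 10.6 → no gain ✓; to d=3.5 gives 33.1 − 1.2×3.5 = 28.9 → no gain ✓.
6 of the 6 constraints hold; this profile is a separating equilibrium.

6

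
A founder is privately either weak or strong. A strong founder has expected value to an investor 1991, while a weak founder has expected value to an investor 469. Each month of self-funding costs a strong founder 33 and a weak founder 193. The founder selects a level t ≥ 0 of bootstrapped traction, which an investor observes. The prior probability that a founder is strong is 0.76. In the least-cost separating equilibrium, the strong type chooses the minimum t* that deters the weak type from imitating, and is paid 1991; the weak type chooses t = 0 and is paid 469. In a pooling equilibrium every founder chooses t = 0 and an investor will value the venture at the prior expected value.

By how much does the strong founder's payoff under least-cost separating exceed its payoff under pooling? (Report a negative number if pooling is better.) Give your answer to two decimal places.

Least-cost separating signal: t* solves 469 = 1991 − 193·t*, so t* = (1991 − 469)/193 ≈ 7.8860.
Strong type's separating payoff: 1991 − 33 × t* = 1991 − 33 × (1991 − 469)/193 = 1991 − 50226/193 ≈ 1730.7617.
Pooling payoff: 0.76 × 1991 + 0.24 × 469 = 1625.72.
Difference: 1730.7617 − 1625.72 = 105.0417, i.e. 105.04 to two decimal places.
The strong type prefers to separate.

105.04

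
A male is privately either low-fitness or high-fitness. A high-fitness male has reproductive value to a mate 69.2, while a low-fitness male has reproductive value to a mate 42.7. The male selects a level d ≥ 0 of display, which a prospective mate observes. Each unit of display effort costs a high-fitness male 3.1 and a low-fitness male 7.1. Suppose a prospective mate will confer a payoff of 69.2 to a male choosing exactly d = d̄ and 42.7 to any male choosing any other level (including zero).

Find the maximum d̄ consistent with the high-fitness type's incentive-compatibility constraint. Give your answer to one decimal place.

Choosing d̄ yields the high-fitness type 69.2 − 3.1·d̄; choosing zero yields 42.7.
The high-fitness type is indifferent at 69.2 − 3.1·d̄ = 42.7, i.e. d̄ = (69.2 − 42.7) / 3.1 ≈ 8.5.
For any d̄ above 8.5 the high-fitness type would rather pool at zero, so separation collapses.

8.5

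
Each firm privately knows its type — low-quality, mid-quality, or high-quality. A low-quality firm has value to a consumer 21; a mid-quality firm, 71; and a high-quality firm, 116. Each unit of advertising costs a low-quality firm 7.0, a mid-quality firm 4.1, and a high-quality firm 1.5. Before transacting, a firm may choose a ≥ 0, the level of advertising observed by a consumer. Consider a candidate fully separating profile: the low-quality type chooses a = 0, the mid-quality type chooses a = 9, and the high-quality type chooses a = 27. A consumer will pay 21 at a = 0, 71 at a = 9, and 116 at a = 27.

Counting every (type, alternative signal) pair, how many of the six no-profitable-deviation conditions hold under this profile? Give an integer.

Mid-quality (own payoff 71 − 4.1×9 = 34.1): to a=0 gives 21 → no gain ✓; to a=27 gives 116 − 4.1×27 = 5.3 → no gain ✓.
Low-quality (own payoff 21): to a=9 gives 71 − 7.0×9 = 8 → no gain ✓; to a=27 gives 116 − 7.0×27 = -73 → no gain ✓.
High-quality (own payoff 116 − 1.5×27 = 75.5): to a=0 gives 21 → no gain ✓; to a=9 gives 71 − 1.5×9 = 57.5 → no gain ✓.
6 of the 6 constraints hold; this profile is a separating equilibrium.

6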